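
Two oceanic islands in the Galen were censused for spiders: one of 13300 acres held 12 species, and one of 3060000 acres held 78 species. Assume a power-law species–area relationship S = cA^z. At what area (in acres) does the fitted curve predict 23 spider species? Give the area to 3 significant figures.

z = ln(78/12) / ln(3060000/13300) = 1.8718 / 5.4384 = 0.3442
c = 12 / 13300^0.3442 = 12 / 26.26 = 0.4569
A = (23/0.4569)^(1/0.3442) ⇒ ln A = ln(50.34)/0.3442 = 11.3858
A = e^11.3858 ≈ 88059 acres

88100 acres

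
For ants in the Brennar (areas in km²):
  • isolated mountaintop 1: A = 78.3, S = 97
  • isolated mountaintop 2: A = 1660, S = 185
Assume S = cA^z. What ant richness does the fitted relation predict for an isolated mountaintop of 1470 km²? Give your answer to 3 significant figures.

180

z = ln(185/97) / ln(1660/78.3) = 0.6456 / 3.0540 = 0.2114
c = 97 / 78.3^0.2114 = 97 / 2.514 = 38.58
S₃ = 38.58 × 1470^0.2114 = 38.58 × 4.673 ≈ 180.3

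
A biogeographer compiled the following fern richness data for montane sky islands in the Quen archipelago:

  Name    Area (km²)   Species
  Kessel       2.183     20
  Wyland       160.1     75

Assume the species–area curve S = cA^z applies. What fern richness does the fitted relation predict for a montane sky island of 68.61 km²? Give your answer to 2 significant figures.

58

z = ln(75/20) / ln(160.1/2.183) = 1.3218 / 4.2951 = 0.3077
c = 20 / 2.183^0.3077 = 20 / 1.272 = 15.73
S₃ = 15.73 × 68.61^0.3077 = 15.73 × 3.674 ≈ 57.78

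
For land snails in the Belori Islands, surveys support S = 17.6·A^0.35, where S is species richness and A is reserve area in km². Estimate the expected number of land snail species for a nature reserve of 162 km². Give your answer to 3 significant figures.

S = 17.6 × 162^0.35
ln S = ln 17.6 + 0.35 × ln 162 = 2.8679 + 0.35 × 5.0876 = 4.6486
S = e^4.6486 ≈ 104.4

104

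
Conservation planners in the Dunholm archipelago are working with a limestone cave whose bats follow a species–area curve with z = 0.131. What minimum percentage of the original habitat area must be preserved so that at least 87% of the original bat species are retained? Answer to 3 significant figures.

Need (A_new/A_old)^0.131 = 0.87, so A_new/A_old = 0.87^(1/0.131) = 0.87^7.634
ln(A_new/A_old) = ln 0.87 / 0.131 = -0.1393 / 0.131 = -1.0631
A_new/A_old = e^-1.0631 ≈ 0.3454

34.5%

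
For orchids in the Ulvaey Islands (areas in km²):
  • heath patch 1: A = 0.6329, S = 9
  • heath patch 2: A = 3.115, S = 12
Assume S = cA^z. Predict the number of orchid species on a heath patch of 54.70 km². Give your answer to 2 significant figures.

z = ln(12/9) / ln(3.115/0.6329) = 0.2877 / 1.5937 = 0.1805
c = 9 / 0.6329^0.1805 = 9 / 0.9207 = 9.775
S₃ = 9.775 × 54.7^0.1805 = 9.775 × 2.059 ≈ 20.13

20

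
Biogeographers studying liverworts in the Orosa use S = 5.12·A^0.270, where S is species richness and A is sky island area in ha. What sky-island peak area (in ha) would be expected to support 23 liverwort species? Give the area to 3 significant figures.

261 ha

23 = 5.12 × A^0.27  ⇒  A^0.27 = 23/5.12 = 4.492
ln A = ln(4.492) / 0.27 = 1.5023 / 0.27 = 5.5642
A = e^5.5642 ≈ 260.9 ha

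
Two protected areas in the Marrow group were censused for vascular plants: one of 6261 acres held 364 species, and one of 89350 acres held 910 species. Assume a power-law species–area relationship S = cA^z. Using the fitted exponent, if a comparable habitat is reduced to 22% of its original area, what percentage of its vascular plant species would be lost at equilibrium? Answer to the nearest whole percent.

z = ln(910/364) / ln(89350/6261) = 0.9163 / 2.6582 = 0.3447
S_new/S_old = (A_new/A_old)^z = 0.22^0.3447 = exp(0.3447 × -1.5141) = 0.5934
Fraction lost = 1 − 0.5934 = 0.4066

41%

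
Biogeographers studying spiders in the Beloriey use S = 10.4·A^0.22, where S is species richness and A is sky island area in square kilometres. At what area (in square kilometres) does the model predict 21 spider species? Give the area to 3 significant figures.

24.4 square kilometres

21 = 10.4 × A^0.22  ⇒  A^0.22 = 21/10.4 = 2.019
ln A = ln(2.019) / 0.22 = 0.7027 / 0.22 = 3.1942
A = e^3.1942 ≈ 24.39 square kilometres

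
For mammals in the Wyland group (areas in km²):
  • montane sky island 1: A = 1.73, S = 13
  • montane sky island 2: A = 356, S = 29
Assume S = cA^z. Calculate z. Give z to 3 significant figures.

0.151

Taking logs: ln S = ln c + z ln A, so z = (ln S₂ − ln S₁)/(ln A₂ − ln A₁).
z = ln(29/13) / ln(356/1.73) = ln(2.231) / ln(205.8) = 0.8023 / 5.3268 = 0.1506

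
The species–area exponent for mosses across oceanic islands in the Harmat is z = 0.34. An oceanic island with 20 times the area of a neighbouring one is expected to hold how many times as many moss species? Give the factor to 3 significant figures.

S₂/S₁ = (A₂/A₁)^z = 20^0.34
ln(S₂/S₁) = 0.34 × ln 20 = 0.34 × 2.9957 = 1.0185
S₂/S₁ = e^1.0185 ≈ 2.769

2.77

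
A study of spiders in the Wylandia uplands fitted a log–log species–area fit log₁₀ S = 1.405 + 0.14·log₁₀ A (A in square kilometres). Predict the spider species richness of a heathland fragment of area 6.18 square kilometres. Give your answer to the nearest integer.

S = 25.41 × 6.18^0.14
ln S = ln 25.41 + 0.14 × ln 6.18 = 3.2351 + 0.14 × 1.8213 = 3.4901
S = e^3.4901 ≈ 32.79

33 species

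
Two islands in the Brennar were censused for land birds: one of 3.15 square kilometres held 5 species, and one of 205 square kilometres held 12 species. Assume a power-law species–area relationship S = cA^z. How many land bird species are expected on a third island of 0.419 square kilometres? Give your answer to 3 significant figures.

z = ln(12/5) / ln(205/3.15) = 0.8755 / 4.1756 = 0.2097
c = 5 / 3.15^0.2097 = 5 / 1.272 = 3.931
S₃ = 3.931 × 0.419^0.2097 = 3.931 × 0.8333 ≈ 3.276

3.28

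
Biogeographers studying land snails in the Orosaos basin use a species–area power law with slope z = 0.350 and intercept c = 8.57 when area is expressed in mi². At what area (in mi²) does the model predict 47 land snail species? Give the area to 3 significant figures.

47 = 8.57 × A^0.35  ⇒  A^0.35 = 47/8.57 = 5.484
ln A = ln(5.484) / 0.35 = 1.7019 / 0.35 = 4.8625
A = e^4.8625 ≈ 129.3 mi²

129 mi²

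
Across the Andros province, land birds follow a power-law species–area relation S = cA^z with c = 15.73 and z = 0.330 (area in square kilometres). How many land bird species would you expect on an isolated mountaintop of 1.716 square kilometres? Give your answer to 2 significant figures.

19

S = 15.73 × 1.716^0.33
ln S = ln 15.73 + 0.33 × ln 1.716 = 2.7556 + 0.33 × 0.5400 = 2.9338
S = e^2.9338 ≈ 18.8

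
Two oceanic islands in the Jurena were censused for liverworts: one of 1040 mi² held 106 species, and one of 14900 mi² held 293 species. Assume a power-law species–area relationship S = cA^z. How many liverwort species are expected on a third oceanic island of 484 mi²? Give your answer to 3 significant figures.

79.1

z = ln(293/106) / ln(14900/1040) = 1.0167 / 2.6621 = 0.3819
c = 106 / 1040^0.3819 = 106 / 14.2 = 7.465
S₃ = 7.465 × 484^0.3819 = 7.465 × 10.6 ≈ 79.15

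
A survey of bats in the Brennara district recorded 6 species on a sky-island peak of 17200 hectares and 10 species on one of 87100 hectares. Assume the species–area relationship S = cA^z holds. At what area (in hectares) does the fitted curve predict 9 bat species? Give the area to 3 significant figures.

62300 hectares

z = ln(10/6) / ln(87100/17200) = 0.5108 / 1.6221 = 0.3149
c = 6 / 17200^0.3149 = 6 / 21.57 = 0.2782
A = (9/0.2782)^(1/0.3149) ⇒ ln A = ln(32.35)/0.3149 = 11.0402
A = e^11.0402 ≈ 62332 hectares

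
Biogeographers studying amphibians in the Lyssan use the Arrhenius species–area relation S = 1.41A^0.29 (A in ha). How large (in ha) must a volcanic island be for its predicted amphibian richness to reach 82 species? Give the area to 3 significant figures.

82 = 1.41 × A^0.29  ⇒  A^0.29 = 82/1.41 = 58.16
ln A = ln(58.16) / 0.29 = 4.0631 / 0.29 = 14.0108
A = e^14.0108 ≈ 1215652 ha

1220000 ha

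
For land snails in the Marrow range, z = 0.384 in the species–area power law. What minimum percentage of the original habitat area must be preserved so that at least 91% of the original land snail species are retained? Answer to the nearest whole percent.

Need (A_new/A_old)^0.384 = 0.91, so A_new/A_old = 0.91^(1/0.384) = 0.91^2.604
ln(A_new/A_old) = ln 0.91 / 0.384 = -0.0943 / 0.384 = -0.2456
A_new/A_old = e^-0.2456 ≈ 0.7822

78%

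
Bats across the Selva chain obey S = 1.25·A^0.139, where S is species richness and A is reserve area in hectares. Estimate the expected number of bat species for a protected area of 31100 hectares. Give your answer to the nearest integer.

S = 1.25 × 31100^0.139
ln S = ln 1.25 + 0.139 × ln 31100 = 0.2231 + 0.139 × 10.3450 = 1.6611
S = e^1.6611 ≈ 5.265

5 species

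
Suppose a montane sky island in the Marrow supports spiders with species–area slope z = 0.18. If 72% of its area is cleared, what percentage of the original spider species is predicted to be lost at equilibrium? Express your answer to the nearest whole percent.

S_new/S_old = (A_new/A_old)^z = 0.28^0.18
= exp(0.18 × ln 0.28) = exp(0.18 × -1.2730) = exp(-0.2291) ≈ 0.7952
Fraction lost = 1 − 0.7952 = 0.2048

20%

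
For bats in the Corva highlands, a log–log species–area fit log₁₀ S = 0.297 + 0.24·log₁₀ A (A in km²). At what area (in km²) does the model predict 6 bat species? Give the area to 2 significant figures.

100 km²

6 = 1.982 × A^0.24  ⇒  A^0.24 = 6/1.982 = 3.028
ln A = ln(3.028) / 0.24 = 1.1079 / 0.24 = 4.6162
A = e^4.6162 ≈ 101.1 km²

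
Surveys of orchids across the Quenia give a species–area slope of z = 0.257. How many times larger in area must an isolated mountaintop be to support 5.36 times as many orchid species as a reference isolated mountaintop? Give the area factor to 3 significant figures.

(A₂/A₁)^0.257 = 5.36, so A₂/A₁ = 5.36^(1/0.257) = 5.36^3.891
ln(A₂/A₁) = ln 5.36 / 0.257 = 1.6790 / 0.257 = 6.5329
A₂/A₁ = e^6.5329 ≈ 687.4

687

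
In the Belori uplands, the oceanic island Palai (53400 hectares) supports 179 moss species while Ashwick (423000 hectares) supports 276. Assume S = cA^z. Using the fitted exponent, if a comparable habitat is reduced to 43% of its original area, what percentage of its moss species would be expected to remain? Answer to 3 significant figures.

83.8%

z = ln(276/179) / ln(423000/53400) = 0.4330 / 2.0696 = 0.2092
S_new/S_old = (A_new/A_old)^z = 0.43^0.2092 = exp(0.2092 × -0.8440) = 0.8381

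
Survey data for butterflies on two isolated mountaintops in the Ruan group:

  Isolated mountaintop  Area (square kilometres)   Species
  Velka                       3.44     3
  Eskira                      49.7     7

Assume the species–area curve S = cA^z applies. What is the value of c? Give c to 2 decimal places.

2.03

z = ln(S₂/S₁) / ln(A₂/A₁) = ln(7/3) / ln(49.7/3.44) = 0.8473 / 2.6705 = 0.3173
c = S₁ / A₁^z = 3 / 3.44^0.3173 = 3 / 1.48 = 2.027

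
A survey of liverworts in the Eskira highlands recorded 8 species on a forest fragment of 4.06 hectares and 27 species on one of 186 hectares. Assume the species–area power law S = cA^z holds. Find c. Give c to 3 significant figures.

z = ln(S₂/S₁) / ln(A₂/A₁) = ln(27/8) / ln(186/4.06) = 1.2164 / 3.8246 = 0.3180
c = S₁ / A₁^z = 8 / 4.06^0.3180 = 8 / 1.561 = 5.123

5.12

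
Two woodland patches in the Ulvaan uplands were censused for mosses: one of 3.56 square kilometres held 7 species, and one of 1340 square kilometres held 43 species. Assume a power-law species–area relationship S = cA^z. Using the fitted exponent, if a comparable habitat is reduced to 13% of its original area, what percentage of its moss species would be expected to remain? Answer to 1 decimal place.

53.6%

z = ln(43/7) / ln(1340/3.56) = 1.8153 / 5.9307 = 0.3061
S_new/S_old = (A_new/A_old)^z = 0.13^0.3061 = exp(0.3061 × -2.0402) = 0.5355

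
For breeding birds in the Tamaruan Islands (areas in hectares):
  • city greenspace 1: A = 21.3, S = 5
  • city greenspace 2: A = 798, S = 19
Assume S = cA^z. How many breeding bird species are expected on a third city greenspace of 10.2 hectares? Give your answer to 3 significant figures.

3.81

z = ln(19/5) / ln(798/21.3) = 1.3350 / 3.6234 = 0.3684
c = 5 / 21.3^0.3684 = 5 / 3.086 = 1.62
S₃ = 1.62 × 10.2^0.3684 = 1.62 × 2.353 ≈ 3.812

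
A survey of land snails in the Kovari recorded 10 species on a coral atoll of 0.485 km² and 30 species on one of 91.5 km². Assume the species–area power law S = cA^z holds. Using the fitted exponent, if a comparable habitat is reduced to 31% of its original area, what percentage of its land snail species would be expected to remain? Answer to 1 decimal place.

z = ln(30/10) / ln(91.5/0.485) = 1.0986 / 5.2399 = 0.2097
S_new/S_old = (A_new/A_old)^z = 0.31^0.2097 = exp(0.2097 × -1.1712) = 0.7823

78.2%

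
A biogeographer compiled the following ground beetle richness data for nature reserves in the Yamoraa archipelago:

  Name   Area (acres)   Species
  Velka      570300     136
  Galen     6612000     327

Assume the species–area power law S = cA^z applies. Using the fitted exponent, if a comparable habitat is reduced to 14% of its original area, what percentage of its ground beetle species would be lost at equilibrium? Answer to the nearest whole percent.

51%

z = ln(327/136) / ln(6612000/570300) = 0.8773 / 2.4505 = 0.3580
S_new/S_old = (A_new/A_old)^z = 0.14^0.3580 = exp(0.3580 × -1.9661) = 0.4947
Fraction lost = 1 − 0.4947 = 0.5053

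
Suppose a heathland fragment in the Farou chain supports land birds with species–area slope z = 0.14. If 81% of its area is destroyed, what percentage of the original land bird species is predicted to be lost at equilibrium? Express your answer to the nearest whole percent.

21%

S_new/S_old = (A_new/A_old)^z = 0.19^0.14
= exp(0.14 × ln 0.19) = exp(0.14 × -1.6607) = exp(-0.2325) ≈ 0.7925
Fraction lost = 1 − 0.7925 = 0.2075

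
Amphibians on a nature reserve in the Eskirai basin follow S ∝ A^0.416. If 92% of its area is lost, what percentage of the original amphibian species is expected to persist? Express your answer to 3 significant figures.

S_new/S_old = (A_new/A_old)^z = 0.08^0.416
= exp(0.416 × ln 0.08) = exp(0.416 × -2.5257) = exp(-1.0507) ≈ 0.3497

35.0%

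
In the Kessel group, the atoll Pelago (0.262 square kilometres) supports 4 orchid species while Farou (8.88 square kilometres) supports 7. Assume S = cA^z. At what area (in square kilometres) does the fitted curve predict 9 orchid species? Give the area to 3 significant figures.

z = ln(7/4) / ln(8.88/0.262) = 0.5596 / 3.5232 = 0.1588
c = 4 / 0.262^0.1588 = 4 / 0.8084 = 4.948
A = (9/4.948)^(1/0.1588) ⇒ ln A = ln(1.819)/0.1588 = 3.7660
A = e^3.7660 ≈ 43.21 square kilometres

43.2 square kilometres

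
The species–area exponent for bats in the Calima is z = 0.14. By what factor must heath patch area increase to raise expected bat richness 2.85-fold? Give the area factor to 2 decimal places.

1773.75

(A₂/A₁)^0.14 = 2.85, so A₂/A₁ = 2.85^(1/0.14) = 2.85^7.143
ln(A₂/A₁) = ln 2.85 / 0.14 = 1.0473 / 0.14 = 7.4808
A₂/A₁ = e^7.4808 ≈ 1774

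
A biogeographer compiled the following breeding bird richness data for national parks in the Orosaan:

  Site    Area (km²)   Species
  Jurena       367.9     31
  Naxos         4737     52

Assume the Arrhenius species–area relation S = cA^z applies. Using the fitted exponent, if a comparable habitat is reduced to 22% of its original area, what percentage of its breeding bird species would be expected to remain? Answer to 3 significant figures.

z = ln(52/31) / ln(4737/367.9) = 0.5173 / 2.5553 = 0.2024
S_new/S_old = (A_new/A_old)^z = 0.22^0.2024 = exp(0.2024 × -1.5141) = 0.736

73.6%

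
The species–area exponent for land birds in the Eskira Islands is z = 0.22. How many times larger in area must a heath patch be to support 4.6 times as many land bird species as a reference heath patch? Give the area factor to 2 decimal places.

1029.28

(A₂/A₁)^0.22 = 4.6, so A₂/A₁ = 4.6^(1/0.22) = 4.6^4.545
ln(A₂/A₁) = ln 4.6 / 0.22 = 1.5261 / 0.22 = 6.9366
A₂/A₁ = e^6.9366 ≈ 1029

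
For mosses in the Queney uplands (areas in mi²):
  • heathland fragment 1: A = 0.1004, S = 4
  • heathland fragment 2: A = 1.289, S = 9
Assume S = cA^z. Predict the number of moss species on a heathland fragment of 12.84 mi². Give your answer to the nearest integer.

19

z = ln(9/4) / ln(1.289/0.1004) = 0.8109 / 2.5525 = 0.3177
c = 4 / 0.1004^0.3177 = 4 / 0.4818 = 8.303
S₃ = 8.303 × 12.84^0.3177 = 8.303 × 2.25 ≈ 18.68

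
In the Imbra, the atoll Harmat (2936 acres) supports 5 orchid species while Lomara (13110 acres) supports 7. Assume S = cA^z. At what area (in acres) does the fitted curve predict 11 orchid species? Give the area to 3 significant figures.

z = ln(7/5) / ln(13110/2936) = 0.3365 / 1.4963 = 0.2249
c = 5 / 2936^0.2249 = 5 / 6.023 = 0.8302
A = (11/0.8302)^(1/0.2249) ⇒ ln A = ln(13.25)/0.2249 = 11.4912
A = e^11.4912 ≈ 97847 acres

97800 acres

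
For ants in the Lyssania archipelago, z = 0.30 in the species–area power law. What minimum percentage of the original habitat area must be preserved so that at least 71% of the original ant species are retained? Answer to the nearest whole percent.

Need (A_new/A_old)^0.3 = 0.71, so A_new/A_old = 0.71^(1/0.3) = 0.71^3.333
ln(A_new/A_old) = ln 0.71 / 0.3 = -0.3425 / 0.3 = -1.1416
A_new/A_old = e^-1.1416 ≈ 0.3193

32%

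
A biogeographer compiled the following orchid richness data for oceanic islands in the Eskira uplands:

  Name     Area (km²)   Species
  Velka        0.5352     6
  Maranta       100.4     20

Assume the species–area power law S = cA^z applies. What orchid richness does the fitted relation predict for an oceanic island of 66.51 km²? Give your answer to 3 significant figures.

18.2

z = ln(20/6) / ln(100.4/0.5352) = 1.2040 / 5.2343 = 0.2300
c = 6 / 0.5352^0.2300 = 6 / 0.8661 = 6.928
S₃ = 6.928 × 66.51^0.2300 = 6.928 × 2.626 ≈ 18.19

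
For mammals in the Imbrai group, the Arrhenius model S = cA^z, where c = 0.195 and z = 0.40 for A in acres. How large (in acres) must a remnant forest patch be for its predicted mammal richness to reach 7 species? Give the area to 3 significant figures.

7 = 0.195 × A^0.4  ⇒  A^0.4 = 7/0.195 = 35.9
ln A = ln(35.9) / 0.4 = 3.5807 / 0.4 = 8.9517
A = e^8.9517 ≈ 7721 acres

7720 acres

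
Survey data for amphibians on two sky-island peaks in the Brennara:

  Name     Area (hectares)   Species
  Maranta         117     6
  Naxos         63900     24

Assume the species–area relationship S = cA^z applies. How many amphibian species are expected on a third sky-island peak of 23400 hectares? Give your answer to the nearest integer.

z = ln(24/6) / ln(63900/117) = 1.3863 / 6.3029 = 0.2199
c = 6 / 117^0.2199 = 6 / 2.85 = 2.105
S₃ = 2.105 × 23400^0.2199 = 2.105 × 9.141 ≈ 19.24

19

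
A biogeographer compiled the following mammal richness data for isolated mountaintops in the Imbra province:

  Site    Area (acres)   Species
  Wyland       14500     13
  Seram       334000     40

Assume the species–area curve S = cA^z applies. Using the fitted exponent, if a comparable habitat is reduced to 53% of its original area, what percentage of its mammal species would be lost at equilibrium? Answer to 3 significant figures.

20.3%

z = ln(40/13) / ln(334000/14500) = 1.1239 / 3.1370 = 0.3583
S_new/S_old = (A_new/A_old)^z = 0.53^0.3583 = exp(0.3583 × -0.6349) = 0.7965
Fraction lost = 1 − 0.7965 = 0.2035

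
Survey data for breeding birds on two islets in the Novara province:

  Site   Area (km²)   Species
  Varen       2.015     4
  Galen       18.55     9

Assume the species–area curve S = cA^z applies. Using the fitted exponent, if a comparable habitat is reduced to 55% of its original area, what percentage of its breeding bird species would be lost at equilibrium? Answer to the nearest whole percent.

20%

z = ln(9/4) / ln(18.55/2.015) = 0.8109 / 2.2199 = 0.3653
S_new/S_old = (A_new/A_old)^z = 0.55^0.3653 = exp(0.3653 × -0.5978) = 0.8038
Fraction lost = 1 − 0.8038 = 0.1962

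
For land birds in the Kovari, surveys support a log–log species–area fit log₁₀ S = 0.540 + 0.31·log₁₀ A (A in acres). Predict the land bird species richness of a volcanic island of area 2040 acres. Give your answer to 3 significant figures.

S = 3.467 × 2040^0.31
ln S = ln 3.467 + 0.31 × ln 2040 = 1.2434 + 0.31 × 7.6207 = 3.6058
S = e^3.6058 ≈ 36.81

36.8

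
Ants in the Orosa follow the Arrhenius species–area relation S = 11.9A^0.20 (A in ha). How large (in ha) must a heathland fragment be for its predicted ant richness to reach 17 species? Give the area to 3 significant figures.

17 = 11.9 × A^0.2  ⇒  A^0.2 = 17/11.9 = 1.429
ln A = ln(1.429) / 0.2 = 0.3567 / 0.2 = 1.7834
A = e^1.7834 ≈ 5.95 ha

5.95 ha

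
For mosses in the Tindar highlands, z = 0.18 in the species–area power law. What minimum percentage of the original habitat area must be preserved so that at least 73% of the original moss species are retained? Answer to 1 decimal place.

17.4%

Need (A_new/A_old)^0.18 = 0.73, so A_new/A_old = 0.73^(1/0.18) = 0.73^5.556
ln(A_new/A_old) = ln 0.73 / 0.18 = -0.3147 / 0.18 = -1.7484
A_new/A_old = e^-1.7484 ≈ 0.1741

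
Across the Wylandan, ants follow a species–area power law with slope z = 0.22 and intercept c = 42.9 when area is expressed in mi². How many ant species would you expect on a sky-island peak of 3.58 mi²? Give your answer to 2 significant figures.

57

S = 42.9 × 3.58^0.22
ln S = ln 42.9 + 0.22 × ln 3.58 = 3.7589 + 0.22 × 1.2754 = 4.0395
S = e^4.0395 ≈ 56.8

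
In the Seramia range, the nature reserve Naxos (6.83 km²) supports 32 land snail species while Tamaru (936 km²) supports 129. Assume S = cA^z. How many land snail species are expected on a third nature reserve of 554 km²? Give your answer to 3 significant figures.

z = ln(129/32) / ln(936/6.83) = 1.3941 / 4.9203 = 0.2833
c = 32 / 6.83^0.2833 = 32 / 1.724 = 18.57
S₃ = 18.57 × 554^0.2833 = 18.57 × 5.989 ≈ 111.2

111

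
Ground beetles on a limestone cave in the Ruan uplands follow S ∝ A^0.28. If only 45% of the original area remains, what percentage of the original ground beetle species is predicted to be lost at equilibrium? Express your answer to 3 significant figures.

S_new/S_old = (A_new/A_old)^z = 0.45^0.28
= exp(0.28 × ln 0.45) = exp(0.28 × -0.7985) = exp(-0.2236) ≈ 0.7996
Fraction lost = 1 − 0.7996 = 0.2004

20.0%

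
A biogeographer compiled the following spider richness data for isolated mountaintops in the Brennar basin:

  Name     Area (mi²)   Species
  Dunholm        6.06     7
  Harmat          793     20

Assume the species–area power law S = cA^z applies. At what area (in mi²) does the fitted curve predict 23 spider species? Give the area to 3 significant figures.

1520 mi²

z = ln(20/7) / ln(793/6.06) = 1.0498 / 4.8741 = 0.2154
c = 7 / 6.06^0.2154 = 7 / 1.474 = 4.749
A = (23/4.749)^(1/0.2154) ⇒ ln A = ln(4.844)/0.2154 = 7.3247
A = e^7.3247 ≈ 1517 mi²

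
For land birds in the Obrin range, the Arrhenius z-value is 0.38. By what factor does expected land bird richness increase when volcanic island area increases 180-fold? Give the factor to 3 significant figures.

S₂/S₁ = (A₂/A₁)^z = 180^0.38
ln(S₂/S₁) = 0.38 × ln 180 = 0.38 × 5.1930 = 1.9733
S₂/S₁ = e^1.9733 ≈ 7.195

7.19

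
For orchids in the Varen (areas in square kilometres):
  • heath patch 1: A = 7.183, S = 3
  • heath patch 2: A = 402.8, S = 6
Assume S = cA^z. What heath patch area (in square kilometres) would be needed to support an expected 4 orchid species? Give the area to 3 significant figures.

z = ln(6/3) / ln(402.8/7.183) = 0.6931 / 4.0267 = 0.1721
c = 3 / 7.183^0.1721 = 3 / 1.404 = 2.137
A = (4/2.137)^(1/0.1721) ⇒ ln A = ln(1.872)/0.1721 = 3.6430
A = e^3.6430 ≈ 38.2 square kilometres

38.2 square kilometres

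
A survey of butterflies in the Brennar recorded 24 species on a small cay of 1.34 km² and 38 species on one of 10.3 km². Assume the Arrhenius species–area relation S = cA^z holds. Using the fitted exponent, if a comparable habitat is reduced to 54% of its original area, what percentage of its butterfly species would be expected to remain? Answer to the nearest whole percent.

87%

z = ln(38/24) / ln(10.3/1.34) = 0.4595 / 2.0395 = 0.2253
S_new/S_old = (A_new/A_old)^z = 0.54^0.2253 = exp(0.2253 × -0.6162) = 0.8704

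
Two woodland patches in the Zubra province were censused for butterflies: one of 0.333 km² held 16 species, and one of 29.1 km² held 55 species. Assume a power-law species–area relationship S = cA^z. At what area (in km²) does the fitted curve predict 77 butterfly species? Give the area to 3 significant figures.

z = ln(55/16) / ln(29.1/0.333) = 1.2347 / 4.4704 = 0.2762
c = 16 / 0.333^0.2762 = 16 / 0.7381 = 21.68
A = (77/21.68)^(1/0.2762) ⇒ ln A = ln(3.552)/0.2762 = 4.5889
A = e^4.5889 ≈ 98.39 km²

98.4 km²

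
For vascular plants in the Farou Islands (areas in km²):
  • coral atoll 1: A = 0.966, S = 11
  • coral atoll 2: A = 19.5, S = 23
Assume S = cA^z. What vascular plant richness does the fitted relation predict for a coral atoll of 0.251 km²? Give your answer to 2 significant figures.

7.9

z = ln(23/11) / ln(19.5/0.966) = 0.7376 / 3.0050 = 0.2455
c = 11 / 0.966^0.2455 = 11 / 0.9915 = 11.09
S₃ = 11.09 × 0.251^0.2455 = 11.09 × 0.7123 ≈ 7.902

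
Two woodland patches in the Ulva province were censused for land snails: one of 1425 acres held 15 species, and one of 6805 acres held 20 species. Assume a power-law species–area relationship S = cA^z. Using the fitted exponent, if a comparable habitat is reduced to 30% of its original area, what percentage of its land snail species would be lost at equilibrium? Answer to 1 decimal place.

19.9%

z = ln(20/15) / ln(6805/1425) = 0.2877 / 1.5635 = 0.1840
S_new/S_old = (A_new/A_old)^z = 0.3^0.1840 = exp(0.1840 × -1.2040) = 0.8013
Fraction lost = 1 − 0.8013 = 0.1987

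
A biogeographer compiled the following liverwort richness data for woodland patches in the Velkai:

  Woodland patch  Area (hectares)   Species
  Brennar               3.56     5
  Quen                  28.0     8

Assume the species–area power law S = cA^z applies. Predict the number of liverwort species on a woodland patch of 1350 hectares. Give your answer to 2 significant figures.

19

z = ln(8/5) / ln(28/3.56) = 0.4700 / 2.0624 = 0.2279
c = 5 / 3.56^0.2279 = 5 / 1.336 = 3.744
S₃ = 3.744 × 1350^0.2279 = 3.744 × 5.168 ≈ 19.35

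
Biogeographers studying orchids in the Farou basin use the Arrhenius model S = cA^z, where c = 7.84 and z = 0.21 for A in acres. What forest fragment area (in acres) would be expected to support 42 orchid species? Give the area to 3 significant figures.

2960 acres

42 = 7.84 × A^0.21  ⇒  A^0.21 = 42/7.84 = 5.357
ln A = ln(5.357) / 0.21 = 1.6784 / 0.21 = 7.9925
A = e^7.9925 ≈ 2959 acres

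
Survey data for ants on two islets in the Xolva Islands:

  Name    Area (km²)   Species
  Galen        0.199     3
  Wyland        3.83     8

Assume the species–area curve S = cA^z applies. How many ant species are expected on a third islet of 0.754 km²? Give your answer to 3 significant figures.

4.67

z = ln(8/3) / ln(3.83/0.199) = 0.9808 / 2.9573 = 0.3317
c = 3 / 0.199^0.3317 = 3 / 0.5854 = 5.125
S₃ = 5.125 × 0.754^0.3317 = 5.125 × 0.9106 ≈ 4.667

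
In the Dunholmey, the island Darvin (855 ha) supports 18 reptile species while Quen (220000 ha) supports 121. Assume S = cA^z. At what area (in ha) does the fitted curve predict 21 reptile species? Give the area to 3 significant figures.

1340 ha

z = ln(121/18) / ln(220000/855) = 1.9054 / 5.5503 = 0.3433
c = 18 / 855^0.3433 = 18 / 10.15 = 1.773
A = (21/1.773)^(1/0.3433) ⇒ ln A = ln(11.84)/0.3433 = 7.2001
A = e^7.2001 ≈ 1340 ha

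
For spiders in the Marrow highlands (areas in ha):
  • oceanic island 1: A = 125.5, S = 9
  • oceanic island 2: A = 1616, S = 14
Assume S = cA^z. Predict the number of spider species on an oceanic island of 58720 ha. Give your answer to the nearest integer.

26

z = ln(14/9) / ln(1616/125.5) = 0.4418 / 2.5554 = 0.1729
c = 9 / 125.5^0.1729 = 9 / 2.306 = 3.903
S₃ = 3.903 × 58720^0.1729 = 3.903 × 6.676 ≈ 26.06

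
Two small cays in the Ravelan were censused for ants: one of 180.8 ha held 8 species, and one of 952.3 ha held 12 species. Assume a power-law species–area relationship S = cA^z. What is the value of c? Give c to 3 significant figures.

2.25

z = ln(S₂/S₁) / ln(A₂/A₁) = ln(12/8) / ln(952.3/180.8) = 0.4055 / 1.6615 = 0.2440
c = S₁ / A₁^z = 8 / 180.8^0.2440 = 8 / 3.555 = 2.25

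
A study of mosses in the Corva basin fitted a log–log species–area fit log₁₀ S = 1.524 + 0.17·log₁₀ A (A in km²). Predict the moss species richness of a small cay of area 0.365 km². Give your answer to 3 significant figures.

28.2

S = 33.42 × 0.365^0.17 = 33.42 × 0.8425 ≈ 28.16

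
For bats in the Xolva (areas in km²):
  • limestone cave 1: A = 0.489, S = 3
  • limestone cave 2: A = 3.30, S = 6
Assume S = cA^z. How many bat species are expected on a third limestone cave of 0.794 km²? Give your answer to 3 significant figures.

z = ln(6/3) / ln(3.3/0.489) = 0.6931 / 1.9093 = 0.3630
c = 3 / 0.489^0.3630 = 3 / 0.7713 = 3.89
S₃ = 3.89 × 0.794^0.3630 = 3.89 × 0.9197 ≈ 3.577

3.58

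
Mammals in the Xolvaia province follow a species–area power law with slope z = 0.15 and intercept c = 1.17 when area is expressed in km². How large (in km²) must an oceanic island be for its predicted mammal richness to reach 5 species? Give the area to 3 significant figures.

16000 km²

5 = 1.17 × A^0.15  ⇒  A^0.15 = 5/1.17 = 4.274
ln A = ln(4.274) / 0.15 = 1.4524 / 0.15 = 9.6829
A = e^9.6829 ≈ 16041 km²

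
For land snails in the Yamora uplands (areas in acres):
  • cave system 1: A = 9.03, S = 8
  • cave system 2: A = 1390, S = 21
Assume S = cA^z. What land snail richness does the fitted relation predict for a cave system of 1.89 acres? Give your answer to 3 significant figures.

z = ln(21/8) / ln(1390/9.03) = 0.9651 / 5.0365 = 0.1916
c = 8 / 9.03^0.1916 = 8 / 1.524 = 5.248
S₃ = 5.248 × 1.89^0.1916 = 5.248 × 1.13 ≈ 5.928

5.93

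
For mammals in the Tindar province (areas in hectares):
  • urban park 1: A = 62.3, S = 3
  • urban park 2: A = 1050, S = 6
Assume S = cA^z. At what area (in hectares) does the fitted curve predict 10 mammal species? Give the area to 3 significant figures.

z = ln(6/3) / ln(1050/62.3) = 0.6931 / 2.8246 = 0.2454
c = 3 / 62.3^0.2454 = 3 / 2.757 = 1.088
A = (10/1.088)^(1/0.2454) ⇒ ln A = ln(9.188)/0.2454 = 9.0382
A = e^9.0382 ≈ 8418 hectares

8420 hectares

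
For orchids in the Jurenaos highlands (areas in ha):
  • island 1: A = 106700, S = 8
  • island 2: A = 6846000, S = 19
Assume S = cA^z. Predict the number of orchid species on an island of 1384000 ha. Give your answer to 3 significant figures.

13.6

z = ln(19/8) / ln(6846000/106700) = 0.8650 / 4.1614 = 0.2079
c = 8 / 106700^0.2079 = 8 / 11.1 = 0.721
S₃ = 0.721 × 1384000^0.2079 = 0.721 × 18.9 ≈ 13.63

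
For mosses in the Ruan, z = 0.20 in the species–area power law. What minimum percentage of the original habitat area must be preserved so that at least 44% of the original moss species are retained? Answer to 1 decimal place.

1.6%

Need (A_new/A_old)^0.2 = 0.44, so A_new/A_old = 0.44^(1/0.2) = 0.44^5
ln(A_new/A_old) = ln 0.44 / 0.2 = -0.8210 / 0.2 = -4.1049
A_new/A_old = e^-4.1049 ≈ 0.01649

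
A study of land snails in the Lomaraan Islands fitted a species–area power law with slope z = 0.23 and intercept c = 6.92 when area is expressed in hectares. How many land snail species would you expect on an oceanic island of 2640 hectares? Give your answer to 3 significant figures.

S = 6.92 × 2640^0.23
ln S = ln 6.92 + 0.23 × ln 2640 = 1.9344 + 0.23 × 7.8785 = 3.7465
S = e^3.7465 ≈ 42.37

42.4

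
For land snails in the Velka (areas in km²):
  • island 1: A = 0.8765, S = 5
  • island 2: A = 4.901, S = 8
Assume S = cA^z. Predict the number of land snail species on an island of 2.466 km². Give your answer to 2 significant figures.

z = ln(8/5) / ln(4.901/0.8765) = 0.4700 / 1.7213 = 0.2731
c = 5 / 0.8765^0.2731 = 5 / 0.9646 = 5.183
S₃ = 5.183 × 2.466^0.2731 = 5.183 × 1.279 ≈ 6.632

6.6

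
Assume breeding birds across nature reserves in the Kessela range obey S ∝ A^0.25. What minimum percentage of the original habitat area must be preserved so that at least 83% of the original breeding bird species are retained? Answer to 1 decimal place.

47.5%

Need (A_new/A_old)^0.25 = 0.83, so A_new/A_old = 0.83^(1/0.25) = 0.83^4
ln(A_new/A_old) = ln 0.83 / 0.25 = -0.1863 / 0.25 = -0.7453
A_new/A_old = e^-0.7453 ≈ 0.4746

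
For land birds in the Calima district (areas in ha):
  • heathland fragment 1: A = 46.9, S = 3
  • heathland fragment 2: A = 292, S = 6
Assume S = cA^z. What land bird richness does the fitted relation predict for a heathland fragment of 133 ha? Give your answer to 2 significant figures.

z = ln(6/3) / ln(292/46.9) = 0.6931 / 1.8287 = 0.3790
c = 3 / 46.9^0.3790 = 3 / 4.3 = 0.6977
S₃ = 0.6977 × 133^0.3790 = 0.6977 × 6.383 ≈ 4.453

4.5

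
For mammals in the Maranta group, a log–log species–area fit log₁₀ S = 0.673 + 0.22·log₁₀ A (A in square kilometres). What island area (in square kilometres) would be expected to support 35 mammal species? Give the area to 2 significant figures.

9100 square kilometres

35 = 4.71 × A^0.22  ⇒  A^0.22 = 35/4.71 = 7.431
ln A = ln(7.431) / 0.22 = 2.0057 / 0.22 = 9.1169
A = e^9.1169 ≈ 9108 square kilometres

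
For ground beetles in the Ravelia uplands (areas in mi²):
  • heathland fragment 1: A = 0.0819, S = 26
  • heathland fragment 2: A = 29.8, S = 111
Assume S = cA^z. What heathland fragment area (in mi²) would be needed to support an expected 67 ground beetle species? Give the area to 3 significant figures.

z = ln(111/26) / ln(29.8/0.0819) = 1.4514 / 5.8968 = 0.2461
c = 26 / 0.0819^0.2461 = 26 / 0.5402 = 48.13
A = (67/48.13)^(1/0.2461) ⇒ ln A = ln(1.392)/0.2461 = 1.3435
A = e^1.3435 ≈ 3.832 mi²

3.83 mi²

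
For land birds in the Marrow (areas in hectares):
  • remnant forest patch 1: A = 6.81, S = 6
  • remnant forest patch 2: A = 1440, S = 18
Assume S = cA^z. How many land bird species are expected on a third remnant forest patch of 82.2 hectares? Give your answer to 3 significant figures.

z = ln(18/6) / ln(1440/6.81) = 1.0986 / 5.3540 = 0.2052
c = 6 / 6.81^0.2052 = 6 / 1.482 = 4.048
S₃ = 4.048 × 82.2^0.2052 = 4.048 × 2.471 ≈ 10

10.0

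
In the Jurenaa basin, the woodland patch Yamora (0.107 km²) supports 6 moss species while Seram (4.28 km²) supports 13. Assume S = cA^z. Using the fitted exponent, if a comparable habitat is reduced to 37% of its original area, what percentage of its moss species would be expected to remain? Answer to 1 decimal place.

81.2%

z = ln(13/6) / ln(4.28/0.107) = 0.7732 / 3.6889 = 0.2096
S_new/S_old = (A_new/A_old)^z = 0.37^0.2096 = exp(0.2096 × -0.9943) = 0.8119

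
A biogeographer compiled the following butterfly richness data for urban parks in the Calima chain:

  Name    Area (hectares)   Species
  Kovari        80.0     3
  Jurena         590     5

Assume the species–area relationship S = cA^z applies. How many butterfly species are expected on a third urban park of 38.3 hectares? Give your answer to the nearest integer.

z = ln(5/3) / ln(590/80) = 0.5108 / 1.9981 = 0.2557
c = 3 / 80^0.2557 = 3 / 3.066 = 0.9786
S₃ = 0.9786 × 38.3^0.2557 = 0.9786 × 2.54 ≈ 2.485

2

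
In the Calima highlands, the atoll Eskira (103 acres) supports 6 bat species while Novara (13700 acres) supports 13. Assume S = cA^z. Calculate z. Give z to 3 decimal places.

0.158

Taking logs: ln S = ln c + z ln A, so z = (ln S₂ − ln S₁)/(ln A₂ − ln A₁).
z = ln(13/6) / ln(13700/103) = ln(2.167) / ln(133) = 0.7732 / 4.8904 = 0.1581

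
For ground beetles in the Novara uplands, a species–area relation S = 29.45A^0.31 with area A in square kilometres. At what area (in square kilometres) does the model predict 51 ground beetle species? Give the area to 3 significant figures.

51 = 29.45 × A^0.31  ⇒  A^0.31 = 51/29.45 = 1.732
ln A = ln(1.732) / 0.31 = 0.5491 / 0.31 = 1.7714
A = e^1.7714 ≈ 5.879 square kilometres

5.88 square kilometres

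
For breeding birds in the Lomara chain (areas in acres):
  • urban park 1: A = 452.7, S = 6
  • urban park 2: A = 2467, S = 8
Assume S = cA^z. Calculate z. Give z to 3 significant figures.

Taking logs: ln S = ln c + z ln A, so z = (ln S₂ − ln S₁)/(ln A₂ − ln A₁).
z = ln(8/6) / ln(2467/452.7) = ln(1.333) / ln(5.45) = 0.2877 / 1.6955 = 0.1697

0.170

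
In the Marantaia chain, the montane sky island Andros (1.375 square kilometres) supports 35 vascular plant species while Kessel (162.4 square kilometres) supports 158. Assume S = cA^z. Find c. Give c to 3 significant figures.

z = ln(S₂/S₁) / ln(A₂/A₁) = ln(158/35) / ln(162.4/1.375) = 1.5072 / 4.7716 = 0.3159
c = S₁ / A₁^z = 35 / 1.375^0.3159 = 35 / 1.106 = 31.65

31.7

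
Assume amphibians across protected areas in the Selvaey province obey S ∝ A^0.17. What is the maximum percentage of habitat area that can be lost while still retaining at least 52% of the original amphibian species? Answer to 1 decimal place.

Need (A_new/A_old)^0.17 = 0.52, so A_new/A_old = 0.52^(1/0.17) = 0.52^5.882
ln(A_new/A_old) = ln 0.52 / 0.17 = -0.6539 / 0.17 = -3.8466
A_new/A_old = e^-3.8466 ≈ 0.02135
Fraction that can be lost = 1 − 0.02135 = 0.9786

97.9%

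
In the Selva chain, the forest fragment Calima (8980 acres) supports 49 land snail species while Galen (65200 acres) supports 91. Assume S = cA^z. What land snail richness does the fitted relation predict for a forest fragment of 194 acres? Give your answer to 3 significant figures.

z = ln(91/49) / ln(65200/8980) = 0.6190 / 1.9825 = 0.3123
c = 49 / 8980^0.3123 = 49 / 17.16 = 2.856
S₃ = 2.856 × 194^0.3123 = 2.856 × 5.181 ≈ 14.8

14.8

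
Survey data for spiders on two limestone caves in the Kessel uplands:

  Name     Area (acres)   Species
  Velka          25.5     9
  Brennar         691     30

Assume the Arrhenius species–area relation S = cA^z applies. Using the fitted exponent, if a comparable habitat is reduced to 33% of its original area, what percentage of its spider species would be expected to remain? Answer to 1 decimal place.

z = ln(30/9) / ln(691/25.5) = 1.2040 / 3.2995 = 0.3649
S_new/S_old = (A_new/A_old)^z = 0.33^0.3649 = exp(0.3649 × -1.1087) = 0.6673

66.7%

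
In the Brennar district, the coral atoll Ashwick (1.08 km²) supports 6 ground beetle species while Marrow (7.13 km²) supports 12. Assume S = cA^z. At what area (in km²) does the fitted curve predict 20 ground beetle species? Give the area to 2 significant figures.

29 km²

z = ln(12/6) / ln(7.13/1.08) = 0.6931 / 1.8874 = 0.3673
c = 6 / 1.08^0.3673 = 6 / 1.029 = 5.833
A = (20/5.833)^(1/0.3673) ⇒ ln A = ln(3.429)/0.3673 = 3.3552
A = e^3.3552 ≈ 28.65 km²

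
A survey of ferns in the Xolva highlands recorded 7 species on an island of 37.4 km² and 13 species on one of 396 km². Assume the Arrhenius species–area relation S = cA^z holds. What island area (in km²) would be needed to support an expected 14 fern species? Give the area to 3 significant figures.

z = ln(13/7) / ln(396/37.4) = 0.6190 / 2.3597 = 0.2623
c = 7 / 37.4^0.2623 = 7 / 2.586 = 2.707
A = (14/2.707)^(1/0.2623) ⇒ ln A = ln(5.172)/0.2623 = 6.2639
A = e^6.2639 ≈ 525.3 km²

525 km²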